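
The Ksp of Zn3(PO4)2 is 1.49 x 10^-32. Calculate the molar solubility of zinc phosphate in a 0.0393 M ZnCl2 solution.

Zn3(PO4)2(s) ⇌ 3 Zn^2+ + 2 PO4^3-
Ksp = [Zn^2+]^3[PO4^3-]^2
If s mol/L dissolves here, [Zn^2+] = 0.0393 + 3s ≈ 0.0393, [PO4^3-] = 2s (common-ion effect: Zn^2+ is already 0.0393 M).
Ksp ≈ (0.0393)^3 × (2s)^2
s = 7.83 × 10^-15 M
Check: 3s = 2.4 × 10^-14 ≪ 0.0393, so the approximation is valid.

s = 7.83 × 10^-15 M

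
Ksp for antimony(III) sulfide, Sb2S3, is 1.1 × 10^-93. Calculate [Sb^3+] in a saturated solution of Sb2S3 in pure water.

Sb2S3(s) ⇌ 2 Sb^3+ + 3 S^2-
Ksp = [Sb^3+]^2[S^2-]^3
For each mole of Sb2S3 that dissolves: [Sb^3+] = 2s, [S^2-] = 3s.
So Ksp = (2s)^2 × (3s)^3 = 108s^5
s^5 = 1.1 × 10^-93 / 108, so s = 1.00 × 10^-19 M
[Sb^3+] = 2s = 2.0 x 10^-19 M

[Sb^3+] = 2.0 x 10^-19 M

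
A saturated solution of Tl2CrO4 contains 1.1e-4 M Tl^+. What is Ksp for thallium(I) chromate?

6.7 × 10^-13

Tl2CrO4(s) ⇌ 2 Tl^+(aq) + CrO4^2-(aq)
Stoichiometry gives [CrO4^2-] = (1/2)[Tl^+] = 5.50 × 10^-5 M.
Ksp = [Tl^+]^2[CrO4^2-]
Ksp = (1.1 × 10^-4)^2 × 5.50 × 10^-5 = 6.7 × 10^-13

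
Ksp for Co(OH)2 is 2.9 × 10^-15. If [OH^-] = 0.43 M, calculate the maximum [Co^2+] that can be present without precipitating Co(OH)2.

[Co^2+] ≈ 1.6 × 10^-14 M

Co(OH)2(s) ⇌ Co^2+(aq) + 2 OH^-(aq)
Ksp = [Co^2+][OH^-]^2
Precipitation begins when Q = Ksp. With [OH^-] = 0.43 M:
2.9 × 10^-15 = (0.43)^2 × [Co^2+]
[Co^2+] = (2.9 × 10^-15 / 1.85 × 10^-1) = 1.6 × 10^-14 M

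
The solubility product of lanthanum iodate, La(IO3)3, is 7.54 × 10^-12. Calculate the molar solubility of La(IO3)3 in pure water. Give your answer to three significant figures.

7.27 × 10^-4 M

La(IO3)3(s) ⇌ La^3+(aq) + 3 IO3^-(aq)
Ksp = [La^3+][IO3^-]^3
If s mol/L of La(IO3)3 dissolves, [La^3+] = s and [IO3^-] = 3s.
Substituting: Ksp = s(3s)^3 = 27s^4
Solving, s = (7.54 × 10^-12/27)^(1/4) = 7.27 × 10^-4 M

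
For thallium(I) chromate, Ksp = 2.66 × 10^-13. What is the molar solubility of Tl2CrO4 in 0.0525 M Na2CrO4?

1.13 x 10^-6 M

Tl2CrO4(s) <=> 2 Tl^+(aq) + CrO4^2-(aq)
Ksp = [Tl^+]^2[CrO4^2-]
Let s be the molar solubility in this solution. [Tl^+] = 2s, [CrO4^2-] = 0.0525 + s ≈ 0.0525 (Ksp is small, so little additional dissolves).
Ksp ≈ (2s)^2 × 0.0525
s = 1.13 × 10^-6 M
Check: s = 1.1 × 10^-6 ≪ 0.0525, so the approximation is valid.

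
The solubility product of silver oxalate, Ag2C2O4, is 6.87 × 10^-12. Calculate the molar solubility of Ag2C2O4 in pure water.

Ag2C2O4(s) ⇌ 2 Ag^+ + C2O4^2-
Ksp = [Ag^+]^2[C2O4^2-]
With molar solubility s: [Ag^+] = 2s, [C2O4^2-] = s.
Substituting: Ksp = (2s)^2s = 4s^3
s = (6.87 × 10^-12 / 4)^(1/3) = 1.20 × 10^-4 M

s ≈ 1.20e-4 M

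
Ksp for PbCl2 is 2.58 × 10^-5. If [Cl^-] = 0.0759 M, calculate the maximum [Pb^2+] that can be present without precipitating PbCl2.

4.48e-3 M

PbCl2(s) <=> Pb^2+ + 2 Cl^-
Ksp = [Pb^2+][Cl^-]^2
Precipitation begins when Q = Ksp. With [Cl^-] = 0.0759 M:
2.58 × 10^-5 = (0.0759)^2 × [Pb^2+]
[Pb^2+] = (2.58 × 10^-5 / 5.761 × 10^-3) = 4.48 × 10^-3 M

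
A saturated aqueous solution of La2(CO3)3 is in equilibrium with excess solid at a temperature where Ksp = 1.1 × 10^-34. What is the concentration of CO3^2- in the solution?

La2(CO3)3(s) ⇌ 2 La^3+ + 3 CO3^2-
Ksp = [La^3+]^2[CO3^2-]^3
For each mole of La2(CO3)3 that dissolves: [La^3+] = 2s, [CO3^2-] = 3s.
Ksp = (2s)^2(3s)^3 = 108s^5
s = (1.1 × 10^-34 / 108)^(1/5) = 6.33 x 10^-8 M
[CO3^2-] = 3s = 1.9 × 10^-7 M

1.9 × 10^-7 M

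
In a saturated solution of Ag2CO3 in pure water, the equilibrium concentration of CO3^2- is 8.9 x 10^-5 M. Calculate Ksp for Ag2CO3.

2.8 × 10^-12

Ag2CO3(s) ⇌ 2 Ag^+(aq) + CO3^2-(aq)
Stoichiometry gives [Ag^+] = (2/1)[CO3^2-] = 1.78 x 10^-4 M.
Ksp = [Ag^+]^2[CO3^2-]
Ksp = (1.78 x 10^-4)^2 × 8.9 x 10^-5 = 2.8 × 10^-12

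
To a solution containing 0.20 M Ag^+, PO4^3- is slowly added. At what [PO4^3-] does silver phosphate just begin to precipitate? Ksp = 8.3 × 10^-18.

Ag3PO4(s) ⇌ 3 Ag^+ + PO4^3-
Ksp = [Ag^+]^3[PO4^3-]
Precipitation begins when Q = Ksp. With [Ag^+] = 0.20 M:
8.3 × 10^-18 = (0.20)^3 × [PO4^3-]
[PO4^3-] = (8.3 × 10^-18 / 8.00 × 10^-3) = 1.0 × 10^-15 M

[PO4^3-] ≈ 1.0 x 10^-15 M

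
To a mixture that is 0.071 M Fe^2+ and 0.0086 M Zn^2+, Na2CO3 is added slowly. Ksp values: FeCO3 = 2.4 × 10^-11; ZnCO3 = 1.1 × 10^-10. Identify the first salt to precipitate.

Each salt begins to precipitate when Q = Ksp, i.e. when [CO3^2-] reaches its threshold.
For FeCO3: 2.4 × 10^-11 = 0.071 × [CO3^2-]  ⇒  [CO3^2-] = 3.4 × 10^-10 M.
For ZnCO3: 1.1 × 10^-10 = 0.0086 × [CO3^2-]  ⇒  [CO3^2-] = 1.3 × 10^-8 M.
The salt with the lower threshold [CO3^2-] precipitates first: FeCO3.

FeCO3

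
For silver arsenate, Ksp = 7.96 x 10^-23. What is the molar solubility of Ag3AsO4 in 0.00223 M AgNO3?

s = 7.18 × 10^-15 M

Ag3AsO4(s) <=> 3 Ag^+ + AsO4^3-
Ksp = [Ag^+]^3[AsO4^3-]
If s mol/L dissolves here, [Ag^+] = 0.00223 + 3s ≈ 0.00223, [AsO4^3-] = s (since Ag^+ from AgNO3 dominates).
Ksp ≈ (0.00223)^3 × s
s = 7.18 × 10^-15 M
Check: 3s = 2.2 × 10^-14 ≪ 0.00223, so the approximation is valid.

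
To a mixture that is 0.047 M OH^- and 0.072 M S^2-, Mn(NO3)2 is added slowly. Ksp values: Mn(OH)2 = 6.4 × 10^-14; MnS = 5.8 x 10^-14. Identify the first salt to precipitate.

Each salt begins to precipitate when Q = Ksp, i.e. when [Mn^2+] reaches its threshold.
For Mn(OH)2: 6.4 × 10^-14 = (0.047)^2 × [Mn^2+]  ⇒  [Mn^2+] = 2.9 x 10^-11 M.
For MnS: 5.8 x 10^-14 = 0.072 × [Mn^2+]  ⇒  [Mn^2+] = 8.1 × 10^-13 M.
The salt with the lower threshold [Mn^2+] precipitates first: MnS.

MnS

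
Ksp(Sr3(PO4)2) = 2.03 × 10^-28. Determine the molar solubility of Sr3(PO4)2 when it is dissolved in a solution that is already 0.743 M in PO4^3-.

Sr3(PO4)2(s) <=> 3 Sr^2+(aq) + 2 PO4^3-(aq)
Ksp = [Sr^2+]^3[PO4^3-]^2
Let s be the molar solubility in this solution. [Sr^2+] = 3s, [PO4^3-] = 0.743 + 2s ≈ 0.743 (since the PO4^3- already present dominates).
Ksp ≈ (3s)^3 × (0.743)^2
s = 2.39 × 10^-10 M
Check: 2s = 4.8 × 10^-10 ≪ 0.743, so the approximation is valid.

s = 2.39 x 10^-10 M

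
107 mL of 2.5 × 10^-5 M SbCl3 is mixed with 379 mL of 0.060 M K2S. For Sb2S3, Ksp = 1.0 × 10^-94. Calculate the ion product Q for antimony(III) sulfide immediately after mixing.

Q = 3.1e-15

Total volume = 107 + 379 = 486 mL.
[Sb^3+] = 2.5 × 10^-5 × (107/486) = 5.50 × 10^-6 M
[S^2-] = 6.0 x 10^-2 × (379/486) = 4.68 x 10^-2 M
Sb2S3(s) ⇌ 2 Sb^3+ + 3 S^2-, so Q = [Sb^3+]^2[S^2-]^3
Q = (5.50 × 10^-6)^2(4.68 × 10^-2)^3 = 3.1 × 10^-15
Q > Ksp, so Sb2S3 will precipitate.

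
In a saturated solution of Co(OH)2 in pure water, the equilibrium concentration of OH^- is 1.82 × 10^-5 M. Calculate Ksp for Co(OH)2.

Co(OH)2(s) ⇌ Co^2+ + 2 OH^-
Stoichiometry gives [Co^2+] = (1/2)[OH^-] = 9.100 × 10^-6 M.
Ksp = [Co^2+][OH^-]^2
Ksp = 9.100 × 10^-6 × (1.82 × 10^-5)^2 = 3.01 × 10^-15

Ksp = 3.01e-15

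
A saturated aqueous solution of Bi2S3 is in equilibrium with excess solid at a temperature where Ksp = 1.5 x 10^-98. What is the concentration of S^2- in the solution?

Bi2S3(s) ⇌ 2 Bi^3+(aq) + 3 S^2-(aq)
Ksp = [Bi^3+]^2[S^2-]^3
For each mole of Bi2S3 that dissolves: [Bi^3+] = 2s, [S^2-] = 3s.
Substituting: Ksp = (2s)^2(3s)^3 = 108s^5
s = (1.5 x 10^-98 / 108)^(1/5) = 1.07 × 10^-20 M
[S^2-] = 3s = 3.2 × 10^-20 M

3.2 × 10^-20 M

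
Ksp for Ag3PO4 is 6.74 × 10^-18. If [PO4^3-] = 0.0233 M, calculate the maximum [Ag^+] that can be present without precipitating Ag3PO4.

6.61e-6 M

Ag3PO4(s) <=> 3 Ag^+(aq) + PO4^3-(aq)
Ksp = [Ag^+]^3[PO4^3-]
Precipitation begins when Q = Ksp. With [PO4^3-] = 0.0233 M:
6.74 × 10^-18 = (0.0233) × [Ag^+]^3
[Ag^+] = (6.74 × 10^-18 / 2.33 × 10^-2)^(1/3) = 6.61 × 10^-6 M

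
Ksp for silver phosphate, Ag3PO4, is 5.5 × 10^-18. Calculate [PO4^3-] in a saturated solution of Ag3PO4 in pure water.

Ag3PO4(s) <=> 3 Ag^+ + PO4^3-
Ksp = [Ag^+]^3[PO4^3-]
With molar solubility s: [Ag^+] = 3s, [PO4^3-] = s.
Substituting: Ksp = (3s)^3s = 27s^4
s^4 = 5.5 × 10^-18 / 27, so s = 2.12 x 10^-5 M
[PO4^3-] = s = 2.1 x 10^-5 M

[PO4^3-] = 2.1 × 10^-5 M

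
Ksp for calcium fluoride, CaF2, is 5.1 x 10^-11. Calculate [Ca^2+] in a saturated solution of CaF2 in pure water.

[Ca^2+] = 2.3e-4 M

CaF2(s) ⇌ Ca^2+(aq) + 2 F^-(aq)
Ksp = [Ca^2+][F^-]^2
Let s = molar solubility. Then [Ca^2+] = s and [F^-] = 2s.
Ksp = s(2s)^2 = 4s^3
s^3 = 5.1 x 10^-11 / 4, so s = 2.34 × 10^-4 M
[Ca^2+] = s = 2.3 × 10^-4 M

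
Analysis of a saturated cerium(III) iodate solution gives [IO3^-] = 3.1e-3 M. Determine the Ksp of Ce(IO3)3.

Ce(IO3)3(s) ⇌ Ce^3+ + 3 IO3^-
Stoichiometry gives [Ce^3+] = (1/3)[IO3^-] = 1.03 × 10^-3 M.
Ksp = [Ce^3+][IO3^-]^3
Ksp = 1.03 × 10^-3 × (3.1 x 10^-3)^3 = 3.1 x 10^-11

Ksp ≈ 3.1e-11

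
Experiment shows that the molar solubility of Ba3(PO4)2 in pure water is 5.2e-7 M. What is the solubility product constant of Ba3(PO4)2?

Ba3(PO4)2(s) ⇌ 3 Ba^2+(aq) + 2 PO4^3-(aq)
Let s = molar solubility. Then [Ba^2+] = 3s and [PO4^3-] = 2s.
Ksp = [Ba^2+]^3[PO4^3-]^2
Ksp = (3s)^3(2s)^2 = 108s^5
Ksp = 108 × (5.2 × 10^-7)^5 = 4.1 × 10^-30

4.1 × 10^-30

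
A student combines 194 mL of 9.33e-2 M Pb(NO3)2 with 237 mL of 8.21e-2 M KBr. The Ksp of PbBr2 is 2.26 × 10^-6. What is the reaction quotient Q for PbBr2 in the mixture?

8.56e-5

Total volume = 194 + 237 = 431 mL.
[Pb^2+] = 9.33 × 10^-2 × (194/431) = 4.200 x 10^-2 M
[Br^-] = 8.21 × 10^-2 × (237/431) = 4.515 × 10^-2 M
PbBr2(s) ⇌ Pb^2+(aq) + 2 Br^-(aq), so Q = [Pb^2+][Br^-]^2
Q = (4.200 x 10^-2)(4.515 x 10^-2)^2 = 8.56 × 10^-5
Q > Ksp, so PbBr2 will precipitate.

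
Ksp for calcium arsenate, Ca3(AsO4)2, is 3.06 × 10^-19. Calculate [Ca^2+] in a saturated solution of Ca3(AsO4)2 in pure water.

Ca3(AsO4)2(s) ⇌ 3 Ca^2+(aq) + 2 AsO4^3-(aq)
Ksp = [Ca^2+]^3[AsO4^3-]^2
Let s = molar solubility. Then [Ca^2+] = 3s and [AsO4^3-] = 2s.
So Ksp = (3s)^3 × (2s)^2 = 108s^5
s = (3.06 × 10^-19 / 108)^(1/5) = 7.771 x 10^-5 M
[Ca^2+] = 3s = 2.33 × 10^-4 M

2.33 × 10^-4 M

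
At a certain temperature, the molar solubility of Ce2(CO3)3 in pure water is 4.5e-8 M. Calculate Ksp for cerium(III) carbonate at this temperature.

Ce2(CO3)3(s) ⇌ 2 Ce^3+(aq) + 3 CO3^2-(aq)
If s mol/L of Ce2(CO3)3 dissolves, [Ce^3+] = 2s and [CO3^2-] = 3s.
Ksp = [Ce^3+]^2[CO3^2-]^3
So Ksp = (2s)^2 × (3s)^3 = 108s^5
With s = 4.5 x 10^-8: Ksp = 2.0 × 10^-35

Ksp = 2.0 × 10^-35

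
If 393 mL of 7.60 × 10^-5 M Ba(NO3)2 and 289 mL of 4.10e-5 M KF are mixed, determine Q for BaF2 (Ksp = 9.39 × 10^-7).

Total volume = 393 + 289 = 682 mL.
[Ba^2+] = 7.60 × 10^-5 × (393/682) = 4.379 × 10^-5 M
[F^-] = 4.10 x 10^-5 × (289/682) = 1.737 x 10^-5 M
BaF2(s) ⇌ Ba^2+(aq) + 2 F^-(aq), so Q = [Ba^2+][F^-]^2
Q = (4.379 x 10^-5)(1.737 x 10^-5)^2 = 1.32 × 10^-14
Q < Ksp, so no precipitate of BaF2 forms.

Q ≈ 1.32 × 10^-14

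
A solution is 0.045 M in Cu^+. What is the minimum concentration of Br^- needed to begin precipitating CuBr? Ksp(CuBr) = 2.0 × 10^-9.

CuBr(s) ⇌ Cu^+ + Br^-
Ksp = [Cu^+][Br^-]
Precipitation begins when Q = Ksp. With [Cu^+] = 0.045 M:
2.0 × 10^-9 = (0.045) × [Br^-]
[Br^-] = (2.0 × 10^-9 / 4.5 × 10^-2) = 4.4 × 10^-8 M

4.4e-8 M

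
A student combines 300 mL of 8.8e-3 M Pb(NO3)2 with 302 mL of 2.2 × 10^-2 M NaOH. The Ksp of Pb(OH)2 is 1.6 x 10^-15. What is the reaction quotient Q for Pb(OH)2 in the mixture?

Total volume = 300 + 302 = 602 mL.
[Pb^2+] = 8.8 × 10^-3 × (300/602) = 4.39 × 10^-3 M
[OH^-] = 2.2 × 10^-2 × (302/602) = 1.10 x 10^-2 M
Pb(OH)2(s) ⇌ Pb^2+(aq) + 2 OH^-(aq), so Q = [Pb^2+][OH^-]^2
Q = (4.39 × 10^-3)(1.10 × 10^-2)^2 = 5.3 x 10^-7
Q > Ksp, so Pb(OH)2 will precipitate.

5.3 × 10^-7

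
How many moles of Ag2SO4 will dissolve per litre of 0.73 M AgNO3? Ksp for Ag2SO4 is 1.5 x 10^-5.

s ≈ 2.8 × 10^-5 M

Ag2SO4(s) ⇌ 2 Ag^+(aq) + SO4^2-(aq)
Ksp = [Ag^+]^2[SO4^2-]
If s mol/L dissolves here, [Ag^+] = 0.73 + 2s ≈ 0.73, [SO4^2-] = s (since Ag^+ from AgNO3 dominates).
Ksp ≈ (0.73)^2 × s
s = 2.8 × 10^-5 M
Check: 2s = 5.6 × 10^-5 ≪ 0.73, so the approximation is valid.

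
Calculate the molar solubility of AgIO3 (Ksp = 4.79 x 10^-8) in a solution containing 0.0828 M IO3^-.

s ≈ 5.79 × 10^-7 M

AgIO3(s) ⇌ Ag^+ + IO3^-
Ksp = [Ag^+][IO3^-]
Let s = moles of AgIO3 that dissolve per litre. [Ag^+] = s, [IO3^-] = 0.0828 + s ≈ 0.0828 (common-ion effect: IO3^- is already 0.0828 M).
Ksp ≈ s × 0.0828
s = 5.79 × 10^-7 M
Check: s = 5.8 x 10^-7 ≪ 0.0828, so the approximation is valid.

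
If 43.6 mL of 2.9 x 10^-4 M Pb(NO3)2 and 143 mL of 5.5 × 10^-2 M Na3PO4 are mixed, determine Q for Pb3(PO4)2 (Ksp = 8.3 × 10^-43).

Total volume = 43.6 + 143 = 186.6 mL.
[Pb^2+] = 2.9 × 10^-4 × (43.6/186.6) = 6.78 x 10^-5 M
[PO4^3-] = 5.5 × 10^-2 × (143/186.6) = 4.21 x 10^-2 M
Pb3(PO4)2(s) <=> 3 Pb^2+ + 2 PO4^3-, so Q = [Pb^2+]^3[PO4^3-]^2
Q = (6.78 x 10^-5)^3(4.21 × 10^-2)^2 = 5.5 × 10^-16
Q > Ksp, so Pb3(PO4)2 will precipitate.

Q = 5.5e-16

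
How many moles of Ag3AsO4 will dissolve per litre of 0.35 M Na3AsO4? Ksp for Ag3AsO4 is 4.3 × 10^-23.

Ag3AsO4(s) ⇌ 3 Ag^+ + AsO4^3-
Ksp = [Ag^+]^3[AsO4^3-]
Let s be the molar solubility in this solution. [Ag^+] = 3s, [AsO4^3-] = 0.35 + s ≈ 0.35 (since AsO4^3- from Na3AsO4 dominates).
Ksp ≈ (3s)^3 × 0.35
s = 1.7 x 10^-8 M
Check: s = 1.7 × 10^-8 ≪ 0.35, so the approximation is valid.

1.7 × 10^-8 M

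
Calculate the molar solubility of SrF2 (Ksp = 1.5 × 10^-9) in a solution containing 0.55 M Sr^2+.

SrF2(s) ⇌ Sr^2+ + 2 F^-
Ksp = [Sr^2+][F^-]^2
If s mol/L dissolves here, [Sr^2+] = 0.55 + s ≈ 0.55, [F^-] = 2s (common-ion effect: Sr^2+ is already 0.55 M).
Ksp ≈ 0.55 × (2s)^2
s = 2.6 x 10^-5 M
Check: s = 2.6 × 10^-5 ≪ 0.55, so the approximation is valid.

2.6 × 10^-5 M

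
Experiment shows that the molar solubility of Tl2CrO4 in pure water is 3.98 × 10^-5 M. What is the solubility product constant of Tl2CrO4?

Tl2CrO4(s) ⇌ 2 Tl^+(aq) + CrO4^2-(aq)
With molar solubility s: [Tl^+] = 2s, [CrO4^2-] = s.
Ksp = [Tl^+]^2[CrO4^2-]
So Ksp = (2s)^2 × s = 4s^3
Ksp = 4 × (3.98 x 10^-5)^3 = 2.52 × 10^-13

Ksp ≈ 2.52e-13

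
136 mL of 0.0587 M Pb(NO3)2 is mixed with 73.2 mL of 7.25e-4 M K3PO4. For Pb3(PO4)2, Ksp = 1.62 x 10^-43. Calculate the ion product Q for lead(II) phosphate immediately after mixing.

Q = 3.58 × 10^-12

Total volume = 136 + 73.2 = 209.2 mL.
[Pb^2+] = 5.87 × 10^-2 × (136/209.2) = 3.816 × 10^-2 M
[PO4^3-] = 7.25 × 10^-4 × (73.2/209.2) = 2.537 × 10^-4 M
Pb3(PO4)2(s) ⇌ 3 Pb^2+(aq) + 2 PO4^3-(aq), so Q = [Pb^2+]^3[PO4^3-]^2
Q = (3.816 × 10^-2)^3(2.537 x 10^-4)^2 = 3.58 × 10^-12
Q > Ksp, so Pb3(PO4)2 will precipitate.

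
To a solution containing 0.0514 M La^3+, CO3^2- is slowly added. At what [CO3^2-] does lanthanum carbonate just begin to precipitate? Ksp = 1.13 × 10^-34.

La2(CO3)3(s) <=> 2 La^3+ + 3 CO3^2-
Ksp = [La^3+]^2[CO3^2-]^3
Precipitation begins when Q = Ksp. With [La^3+] = 0.0514 M:
1.13 × 10^-34 = (0.0514)^2 × [CO3^2-]^3
[CO3^2-] = (1.13 × 10^-34 / 2.642 x 10^-3)^(1/3) = 3.50 × 10^-11 M

3.50 × 10^-11 M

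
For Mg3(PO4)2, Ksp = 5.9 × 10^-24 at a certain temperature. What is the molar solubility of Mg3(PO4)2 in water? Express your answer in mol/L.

s = 8.9e-6 M

Mg3(PO4)2(s) ⇌ 3 Mg^2+(aq) + 2 PO4^3-(aq)
Ksp = [Mg^2+]^3[PO4^3-]^2
Let s = molar solubility. Then [Mg^2+] = 3s and [PO4^3-] = 2s.
Ksp = (3s)^3(2s)^2 = 108s^5
s = (5.9 × 10^-24 / 108)^(1/5) = 8.9 × 10^-6 M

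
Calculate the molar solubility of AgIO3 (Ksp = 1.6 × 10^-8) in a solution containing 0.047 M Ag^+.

AgIO3(s) ⇌ Ag^+(aq) + IO3^-(aq)
Ksp = [Ag^+][IO3^-]
If s mol/L dissolves here, [Ag^+] = 0.047 + s ≈ 0.047, [IO3^-] = s (Ksp is small, so little additional dissolves).
Ksp ≈ 0.047 × s
s = 3.4 × 10^-7 M
Check: s = 3.4 × 10^-7 ≪ 0.047, so the approximation is valid.

3.4 × 10^-7 M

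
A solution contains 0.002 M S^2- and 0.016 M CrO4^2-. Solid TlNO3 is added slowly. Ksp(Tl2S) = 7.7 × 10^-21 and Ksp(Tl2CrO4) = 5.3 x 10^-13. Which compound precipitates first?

Each salt begins to precipitate when Q = Ksp, i.e. when [Tl^+] reaches its threshold.
For Tl2S: 7.7 × 10^-21 = 0.002 × [Tl^+]^2  ⇒  [Tl^+] = 2.0 × 10^-9 M.
For Tl2CrO4: 5.3 x 10^-13 = 0.016 × [Tl^+]^2  ⇒  [Tl^+] = 5.8 × 10^-6 M.
The salt with the lower threshold [Tl^+] precipitates first: Tl2S.

Tl2S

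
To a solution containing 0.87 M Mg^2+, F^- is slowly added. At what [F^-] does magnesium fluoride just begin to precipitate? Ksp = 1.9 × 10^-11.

MgF2(s) <=> Mg^2+(aq) + 2 F^-(aq)
Ksp = [Mg^2+][F^-]^2
Precipitation begins when Q = Ksp. With [Mg^2+] = 0.87 M:
1.9 × 10^-11 = (0.87) × [F^-]^2
[F^-] = (1.9 × 10^-11 / 8.7 × 10^-1)^(1/2) = 4.7 × 10^-6 M

[F^-] = 4.7 x 10^-6 M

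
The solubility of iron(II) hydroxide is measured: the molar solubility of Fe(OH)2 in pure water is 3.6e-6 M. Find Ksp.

Ksp = 1.9 × 10^-16

Fe(OH)2(s) ⇌ Fe^2+(aq) + 2 OH^-(aq)
For each mole of Fe(OH)2 that dissolves: [Fe^2+] = s, [OH^-] = 2s.
Ksp = [Fe^2+][OH^-]^2
Substituting: Ksp = s(2s)^2 = 4s^3
Ksp = 4 × (3.6 x 10^-6)^3 = 1.9 × 10^-16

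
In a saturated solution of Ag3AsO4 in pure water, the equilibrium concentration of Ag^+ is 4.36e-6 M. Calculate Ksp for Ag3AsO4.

Ksp ≈ 1.20 × 10^-22

Ag3AsO4(s) ⇌ 3 Ag^+ + AsO4^3-
Stoichiometry gives [AsO4^3-] = (1/3)[Ag^+] = 1.453 × 10^-6 M.
Ksp = [Ag^+]^3[AsO4^3-]
Ksp = (4.36 × 10^-6)^3 × 1.453 x 10^-6 = 1.20 × 10^-22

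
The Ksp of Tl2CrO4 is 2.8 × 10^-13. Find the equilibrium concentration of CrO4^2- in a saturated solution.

[CrO4^2-] ≈ 4.1 × 10^-5 M

Tl2CrO4(s) ⇌ 2 Tl^+(aq) + CrO4^2-(aq)
Ksp = [Tl^+]^2[CrO4^2-]
If s mol/L of Tl2CrO4 dissolves, [Tl^+] = 2s and [CrO4^2-] = s.
So Ksp = (2s)^2 × s = 4s^3
s = (2.8 × 10^-13 / 4)^(1/3) = 4.12 × 10^-5 M
[CrO4^2-] = s = 4.1 × 10^-5 M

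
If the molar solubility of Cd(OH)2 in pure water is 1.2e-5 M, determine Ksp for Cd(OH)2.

6.9 x 10^-15

Cd(OH)2(s) ⇌ Cd^2+ + 2 OH^-
With molar solubility s: [Cd^2+] = s, [OH^-] = 2s.
Ksp = [Cd^2+][OH^-]^2
So Ksp = s × (2s)^2 = 4s^3
With s = 1.2 × 10^-5: Ksp = 6.9 × 10^-15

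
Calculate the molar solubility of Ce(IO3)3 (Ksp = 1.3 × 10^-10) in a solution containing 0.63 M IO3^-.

5.2 × 10^-10 M

Ce(IO3)3(s) <=> Ce^3+(aq) + 3 IO3^-(aq)
Ksp = [Ce^3+][IO3^-]^3
Let s = moles of Ce(IO3)3 that dissolve per litre. [Ce^3+] = s, [IO3^-] = 0.63 + 3s ≈ 0.63 (common-ion effect: IO3^- is already 0.63 M).
Ksp ≈ s × (0.63)^3
s = 5.2 × 10^-10 M
Check: 3s = 1.6 × 10^-9 ≪ 0.63, so the approximation is valid.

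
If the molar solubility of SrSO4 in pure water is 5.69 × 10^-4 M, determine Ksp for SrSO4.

Ksp = 3.24 x 10^-7

SrSO4(s) ⇌ Sr^2+ + SO4^2-
With molar solubility s: [Sr^2+] = s, [SO4^2-] = s.
Ksp = [Sr^2+][SO4^2-]
Ksp = (s)(s) = s^2
Ksp = (5.69 x 10^-4)^2 = 3.24 × 10^-7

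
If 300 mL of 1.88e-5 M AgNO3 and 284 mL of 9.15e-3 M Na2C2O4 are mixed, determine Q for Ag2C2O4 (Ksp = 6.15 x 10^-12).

Q = 4.15e-13

Total volume = 300 + 284 = 584 mL.
[Ag^+] = 1.88 × 10^-5 × (300/584) = 9.658 × 10^-6 M
[C2O4^2-] = 9.15 × 10^-3 × (284/584) = 4.450 x 10^-3 M
Ag2C2O4(s) ⇌ 2 Ag^+(aq) + C2O4^2-(aq), so Q = [Ag^+]^2[C2O4^2-]
Q = (9.658 × 10^-6)^2(4.450 × 10^-3) = 4.15 × 10^-13
Q < Ksp, so no precipitate of Ag2C2O4 forms.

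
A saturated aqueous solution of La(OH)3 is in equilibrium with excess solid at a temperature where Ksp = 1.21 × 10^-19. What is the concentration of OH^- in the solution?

La(OH)3(s) ⇌ La^3+ + 3 OH^-
Ksp = [La^3+][OH^-]^3
With molar solubility s: [La^3+] = s, [OH^-] = 3s.
Substituting: Ksp = s(3s)^3 = 27s^4
s^4 = 1.21 × 10^-19 / 27, so s = 8.182 × 10^-6 M
[OH^-] = 3s = 2.45 × 10^-5 M

[OH^-] ≈ 2.45e-5 M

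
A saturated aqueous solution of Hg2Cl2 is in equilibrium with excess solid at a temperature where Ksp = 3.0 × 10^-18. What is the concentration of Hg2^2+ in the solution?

[Hg2^2+] ≈ 9.1 x 10^-7 M

Hg2Cl2(s) ⇌ Hg2^2+(aq) + 2 Cl^-(aq)
Ksp = [Hg2^2+][Cl^-]^2
If s mol/L of Hg2Cl2 dissolves, [Hg2^2+] = s and [Cl^-] = 2s.
Substituting: Ksp = s(2s)^2 = 4s^3
Solving, s = (3.0 × 10^-18/4)^(1/3) = 9.09 × 10^-7 M
[Hg2^2+] = s = 9.1 × 10^-7 M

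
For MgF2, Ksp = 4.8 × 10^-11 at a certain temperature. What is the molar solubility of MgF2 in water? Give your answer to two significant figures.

s ≈ 2.3 x 10^-4 M

MgF2(s) ⇌ Mg^2+ + 2 F^-
Ksp = [Mg^2+][F^-]^2
If s mol/L of MgF2 dissolves, [Mg^2+] = s and [F^-] = 2s.
Substituting: Ksp = s(2s)^2 = 4s^3
s^3 = 4.8 × 10^-11 / 4, so s = 2.3 × 10^-4 M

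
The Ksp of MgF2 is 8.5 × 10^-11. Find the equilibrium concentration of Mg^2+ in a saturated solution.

MgF2(s) ⇌ Mg^2+(aq) + 2 F^-(aq)
Ksp = [Mg^2+][F^-]^2
For each mole of MgF2 that dissolves: [Mg^2+] = s, [F^-] = 2s.
Substituting: Ksp = s(2s)^2 = 4s^3
s = (8.5 × 10^-11 / 4)^(1/3) = 2.77 × 10^-4 M
[Mg^2+] = s = 2.8 × 10^-4 M

[Mg^2+] = 2.8e-4 M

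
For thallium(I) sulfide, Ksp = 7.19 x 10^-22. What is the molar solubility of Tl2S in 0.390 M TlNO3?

s = 4.73 × 10^-21 M

Tl2S(s) <=> 2 Tl^+(aq) + S^2-(aq)
Ksp = [Tl^+]^2[S^2-]
If s mol/L dissolves here, [Tl^+] = 0.390 + 2s ≈ 0.390, [S^2-] = s (common-ion effect: Tl^+ is already 0.390 M).
Ksp ≈ (0.390)^2 × s
s = 4.73 x 10^-21 M
Check: 2s = 9.5 x 10^-21 ≪ 0.390, so the approximation is valid.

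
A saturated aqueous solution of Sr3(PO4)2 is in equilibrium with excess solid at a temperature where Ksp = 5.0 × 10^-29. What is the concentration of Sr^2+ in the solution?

Sr3(PO4)2(s) ⇌ 3 Sr^2+(aq) + 2 PO4^3-(aq)
Ksp = [Sr^2+]^3[PO4^3-]^2
Let s = molar solubility. Then [Sr^2+] = 3s and [PO4^3-] = 2s.
Substituting: Ksp = (3s)^3(2s)^2 = 108s^5
s^5 = 5.0 × 10^-29 / 108, so s = 8.57 x 10^-7 M
[Sr^2+] = 3s = 2.6 × 10^-6 M

[Sr^2+] = 2.6e-6 M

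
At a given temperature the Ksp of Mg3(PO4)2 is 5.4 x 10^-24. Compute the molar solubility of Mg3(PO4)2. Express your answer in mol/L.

Mg3(PO4)2(s) ⇌ 3 Mg^2+(aq) + 2 PO4^3-(aq)
Ksp = [Mg^2+]^3[PO4^3-]^2
For each mole of Mg3(PO4)2 that dissolves: [Mg^2+] = 3s, [PO4^3-] = 2s.
So Ksp = (3s)^3 × (2s)^2 = 108s^5
s^5 = 5.4 x 10^-24 / 108, so s = 8.7 × 10^-6 M

s ≈ 8.7e-6 M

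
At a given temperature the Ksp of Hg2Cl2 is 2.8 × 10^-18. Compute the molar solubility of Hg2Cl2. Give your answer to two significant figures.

Hg2Cl2(s) ⇌ Hg2^2+(aq) + 2 Cl^-(aq)
Ksp = [Hg2^2+][Cl^-]^2
If s mol/L of Hg2Cl2 dissolves, [Hg2^2+] = s and [Cl^-] = 2s.
So Ksp = s × (2s)^2 = 4s^3
s = (2.8 × 10^-18 / 4)^(1/3) = 8.9 x 10^-7 M

s = 8.9 × 10^-7 M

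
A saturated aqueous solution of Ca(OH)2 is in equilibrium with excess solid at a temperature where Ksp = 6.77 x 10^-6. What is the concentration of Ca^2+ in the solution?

Ca(OH)2(s) <=> Ca^2+ + 2 OH^-
Ksp = [Ca^2+][OH^-]^2
For each mole of Ca(OH)2 that dissolves: [Ca^2+] = s, [OH^-] = 2s.
So Ksp = s × (2s)^2 = 4s^3
s = (6.77 x 10^-6 / 4)^(1/3) = 1.192 × 10^-2 M
[Ca^2+] = s = 1.19 × 10^-2 M

[Ca^2+] ≈ 1.19e-2 M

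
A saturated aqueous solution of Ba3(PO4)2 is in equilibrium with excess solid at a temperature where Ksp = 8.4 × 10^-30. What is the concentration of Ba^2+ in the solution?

[Ba^2+] = 1.8 × 10^-6 M

Ba3(PO4)2(s) <=> 3 Ba^2+(aq) + 2 PO4^3-(aq)
Ksp = [Ba^2+]^3[PO4^3-]^2
If s mol/L of Ba3(PO4)2 dissolves, [Ba^2+] = 3s and [PO4^3-] = 2s.
So Ksp = (3s)^3 × (2s)^2 = 108s^5
s = (8.4 × 10^-30 / 108)^(1/5) = 6.00 x 10^-7 M
[Ba^2+] = 3s = 1.8 x 10^-6 M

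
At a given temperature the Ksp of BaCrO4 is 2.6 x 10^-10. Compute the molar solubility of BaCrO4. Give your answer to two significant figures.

BaCrO4(s) ⇌ Ba^2+(aq) + CrO4^2-(aq)
Ksp = [Ba^2+][CrO4^2-]
For each mole of BaCrO4 that dissolves: [Ba^2+] = s, [CrO4^2-] = s.
Ksp = s × s = s^2
s = (2.6 x 10^-10)^(1/2) = 1.6 x 10^-5 M

s ≈ 1.6 × 10^-5 M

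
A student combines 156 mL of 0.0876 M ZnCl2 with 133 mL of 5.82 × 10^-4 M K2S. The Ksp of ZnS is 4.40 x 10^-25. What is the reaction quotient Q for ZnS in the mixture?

Total volume = 156 + 133 = 289 mL.
[Zn^2+] = 8.76 x 10^-2 × (156/289) = 4.729 × 10^-2 M
[S^2-] = 5.82 × 10^-4 × (133/289) = 2.678 × 10^-4 M
ZnS(s) ⇌ Zn^2+ + S^2-, so Q = [Zn^2+][S^2-]
Q = (4.729 x 10^-2)(2.678 x 10^-4) = 1.27 × 10^-5
Q > Ksp, so ZnS will precipitate.

Q = 1.27e-5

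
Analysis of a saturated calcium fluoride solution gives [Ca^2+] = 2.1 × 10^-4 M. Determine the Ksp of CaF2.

Ksp ≈ 3.7 × 10^-11

CaF2(s) <=> Ca^2+ + 2 F^-
Stoichiometry gives [F^-] = (2/1)[Ca^2+] = 4.20 x 10^-4 M.
Ksp = [Ca^2+][F^-]^2
Ksp = 2.1 × 10^-4 × (4.20 x 10^-4)^2 = 3.7 x 10^-11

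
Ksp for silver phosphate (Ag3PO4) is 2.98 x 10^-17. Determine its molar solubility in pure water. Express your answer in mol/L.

s = 3.24 × 10^-5 M

Ag3PO4(s) ⇌ 3 Ag^+ + PO4^3-
Ksp = [Ag^+]^3[PO4^3-]
If s mol/L of Ag3PO4 dissolves, [Ag^+] = 3s and [PO4^3-] = s.
So Ksp = (3s)^3 × s = 27s^4
Solving, s = (2.98 x 10^-17/27)^(1/4) = 3.24 × 10^-5 M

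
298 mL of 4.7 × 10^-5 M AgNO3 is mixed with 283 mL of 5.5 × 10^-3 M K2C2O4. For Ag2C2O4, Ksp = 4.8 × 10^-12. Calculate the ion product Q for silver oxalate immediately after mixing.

Q ≈ 1.6e-12

Total volume = 298 + 283 = 581 mL.
[Ag^+] = 4.7 x 10^-5 × (298/581) = 2.41 × 10^-5 M
[C2O4^2-] = 5.5 × 10^-3 × (283/581) = 2.68 x 10^-3 M
Ag2C2O4(s) <=> 2 Ag^+ + C2O4^2-, so Q = [Ag^+]^2[C2O4^2-]
Q = (2.41 × 10^-5)^2(2.68 × 10^-3) = 1.6 x 10^-12
Q < Ksp, so no precipitate of Ag2C2O4 forms.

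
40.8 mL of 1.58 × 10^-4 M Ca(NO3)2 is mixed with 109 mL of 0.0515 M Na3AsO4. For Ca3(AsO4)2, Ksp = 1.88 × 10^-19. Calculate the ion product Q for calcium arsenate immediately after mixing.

1.12 x 10^-16

Total volume = 40.8 + 109 = 149.8 mL.
[Ca^2+] = 1.58 × 10^-4 × (40.8/149.8) = 4.303 × 10^-5 M
[AsO4^3-] = 5.15 × 10^-2 × (109/149.8) = 3.747 × 10^-2 M
Ca3(AsO4)2(s) ⇌ 3 Ca^2+(aq) + 2 AsO4^3-(aq), so Q = [Ca^2+]^3[AsO4^3-]^2
Q = (4.303 × 10^-5)^3(3.747 x 10^-2)^2 = 1.12 × 10^-16
Q > Ksp, so Ca3(AsO4)2 will precipitate.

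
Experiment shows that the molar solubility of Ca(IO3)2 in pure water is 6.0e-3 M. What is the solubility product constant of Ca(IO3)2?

8.6 × 10^-7

Ca(IO3)2(s) ⇌ Ca^2+(aq) + 2 IO3^-(aq)
Let s = molar solubility. Then [Ca^2+] = s and [IO3^-] = 2s.
Ksp = [Ca^2+][IO3^-]^2
So Ksp = s × (2s)^2 = 4s^3
Ksp = 4 × (6.0 × 10^-3)^3 = 8.6 × 10^-7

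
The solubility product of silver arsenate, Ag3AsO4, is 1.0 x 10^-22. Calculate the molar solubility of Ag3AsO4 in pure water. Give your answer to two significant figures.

s ≈ 1.4 × 10^-6 M

Ag3AsO4(s) <=> 3 Ag^+ + AsO4^3-
Ksp = [Ag^+]^3[AsO4^3-]
If s mol/L of Ag3AsO4 dissolves, [Ag^+] = 3s and [AsO4^3-] = s.
Ksp = (3s)^3s = 27s^4
s = (1.0 x 10^-22 / 27)^(1/4) = 1.4 × 10^-6 M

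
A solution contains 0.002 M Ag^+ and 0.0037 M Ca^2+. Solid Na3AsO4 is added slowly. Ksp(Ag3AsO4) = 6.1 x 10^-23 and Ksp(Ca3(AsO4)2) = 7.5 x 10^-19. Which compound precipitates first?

Precipitation of each salt starts when its ion product equals its Ksp.
For Ag3AsO4: 6.1 x 10^-23 = (0.002)^3 × [AsO4^3-]  ⇒  [AsO4^3-] = 7.6 × 10^-15 M.
For Ca3(AsO4)2: 7.5 x 10^-19 = (0.0037)^3 × [AsO4^3-]^2  ⇒  [AsO4^3-] = 3.8 × 10^-6 M.
The salt with the lower threshold [AsO4^3-] precipitates first: Ag3AsO4.

Ag3AsO4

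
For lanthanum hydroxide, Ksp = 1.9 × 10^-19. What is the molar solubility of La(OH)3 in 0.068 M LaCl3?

La(OH)3(s) ⇌ La^3+(aq) + 3 OH^-(aq)
Ksp = [La^3+][OH^-]^3
Let s be the molar solubility in this solution. [La^3+] = 0.068 + s ≈ 0.068, [OH^-] = 3s (since La^3+ from LaCl3 dominates).
Ksp ≈ 0.068 × (3s)^3
s = 4.7 x 10^-7 M
Check: s = 4.7 × 10^-7 ≪ 0.068, so the approximation is valid.

s ≈ 4.7 × 10^-7 M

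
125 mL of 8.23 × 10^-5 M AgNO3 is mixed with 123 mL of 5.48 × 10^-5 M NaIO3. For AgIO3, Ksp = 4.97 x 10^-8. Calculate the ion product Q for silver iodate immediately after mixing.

Total volume = 125 + 123 = 248 mL.
[Ag^+] = 8.23 x 10^-5 × (125/248) = 4.148 x 10^-5 M
[IO3^-] = 5.48 × 10^-5 × (123/248) = 2.718 × 10^-5 M
AgIO3(s) ⇌ Ag^+(aq) + IO3^-(aq), so Q = [Ag^+][IO3^-]
Q = (4.148 x 10^-5)(2.718 x 10^-5) = 1.13 × 10^-9
Q < Ksp, so no precipitate of AgIO3 forms.

Q ≈ 1.13e-9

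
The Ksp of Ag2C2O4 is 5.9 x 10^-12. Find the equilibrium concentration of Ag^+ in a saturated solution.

[Ag^+] ≈ 2.3e-4 M

Ag2C2O4(s) ⇌ 2 Ag^+(aq) + C2O4^2-(aq)
Ksp = [Ag^+]^2[C2O4^2-]
With molar solubility s: [Ag^+] = 2s, [C2O4^2-] = s.
Substituting: Ksp = (2s)^2s = 4s^3
s^3 = 5.9 x 10^-12 / 4, so s = 1.14 × 10^-4 M
[Ag^+] = 2s = 2.3 × 10^-4 M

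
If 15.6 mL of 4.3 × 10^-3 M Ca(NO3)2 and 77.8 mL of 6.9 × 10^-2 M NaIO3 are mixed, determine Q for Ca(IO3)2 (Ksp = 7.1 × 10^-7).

Total volume = 15.6 + 77.8 = 93.4 mL.
[Ca^2+] = 4.3 x 10^-3 × (15.6/93.4) = 7.18 × 10^-4 M
[IO3^-] = 6.9 × 10^-2 × (77.8/93.4) = 5.75 × 10^-2 M
Ca(IO3)2(s) <=> Ca^2+ + 2 IO3^-, so Q = [Ca^2+][IO3^-]^2
Q = (7.18 x 10^-4)(5.75 × 10^-2)^2 = 2.4 × 10^-6
Q > Ksp, so Ca(IO3)2 will precipitate.

Q ≈ 2.4 × 10^-6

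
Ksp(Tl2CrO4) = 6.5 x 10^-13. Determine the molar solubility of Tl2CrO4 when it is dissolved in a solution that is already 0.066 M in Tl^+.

Tl2CrO4(s) ⇌ 2 Tl^+(aq) + CrO4^2-(aq)
Ksp = [Tl^+]^2[CrO4^2-]
Let s = moles of Tl2CrO4 that dissolve per litre. [Tl^+] = 0.066 + 2s ≈ 0.066, [CrO4^2-] = s (common-ion effect: Tl^+ is already 0.066 M).
Ksp ≈ (0.066)^2 × s
s = 1.5 × 10^-10 M
Check: 2s = 3.0 × 10^-10 ≪ 0.066, so the approximation is valid.

1.5 x 10^-10 M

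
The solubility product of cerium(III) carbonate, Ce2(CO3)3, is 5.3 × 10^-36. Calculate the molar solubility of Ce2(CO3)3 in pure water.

Ce2(CO3)3(s) ⇌ 2 Ce^3+ + 3 CO3^2-
Ksp = [Ce^3+]^2[CO3^2-]^3
Let s = molar solubility. Then [Ce^3+] = 2s and [CO3^2-] = 3s.
Ksp = (2s)^2(3s)^3 = 108s^5
s^5 = 5.3 × 10^-36 / 108, so s = 3.5 × 10^-8 M

s ≈ 3.5 x 10^-8 M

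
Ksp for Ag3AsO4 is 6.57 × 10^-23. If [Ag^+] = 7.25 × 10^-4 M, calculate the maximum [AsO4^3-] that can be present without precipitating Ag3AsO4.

[AsO4^3-] = 1.72e-13 M

Ag3AsO4(s) ⇌ 3 Ag^+ + AsO4^3-
Ksp = [Ag^+]^3[AsO4^3-]
Precipitation begins when Q = Ksp. With [Ag^+] = 7.25 × 10^-4 M:
6.57 × 10^-23 = (7.25 × 10^-4)^3 × [AsO4^3-]
[AsO4^3-] = (6.57 × 10^-23 / 3.811 × 10^-10) = 1.72 x 10^-13 M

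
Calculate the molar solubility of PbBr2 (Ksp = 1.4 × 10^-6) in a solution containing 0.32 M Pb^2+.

s ≈ 1.0 x 10^-3 M

PbBr2(s) <=> Pb^2+(aq) + 2 Br^-(aq)
Ksp = [Pb^2+][Br^-]^2
If s mol/L dissolves here, [Pb^2+] = 0.32 + s ≈ 0.32, [Br^-] = 2s (Ksp is small, so little additional dissolves).
Ksp ≈ 0.32 × (2s)^2
s = 1.0 × 10^-3 M
Check: s = 1.0 x 10^-3 ≪ 0.32, so the approximation is valid.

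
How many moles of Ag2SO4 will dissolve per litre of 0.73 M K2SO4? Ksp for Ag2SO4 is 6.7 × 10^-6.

s ≈ 1.5 × 10^-3 M

Ag2SO4(s) ⇌ 2 Ag^+ + SO4^2-
Ksp = [Ag^+]^2[SO4^2-]
Let s be the molar solubility in this solution. [Ag^+] = 2s, [SO4^2-] = 0.73 + s ≈ 0.73 (Ksp is small, so little additional dissolves).
Ksp ≈ (2s)^2 × 0.73
s = 1.5 x 10^-3 M
Check: s = 1.5 × 10^-3 ≪ 0.73, so the approximation is valid.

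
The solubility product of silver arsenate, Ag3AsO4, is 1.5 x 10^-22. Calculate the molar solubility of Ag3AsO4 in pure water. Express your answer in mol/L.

Ag3AsO4(s) <=> 3 Ag^+(aq) + AsO4^3-(aq)
Ksp = [Ag^+]^3[AsO4^3-]
With molar solubility s: [Ag^+] = 3s, [AsO4^3-] = s.
So Ksp = (3s)^3 × s = 27s^4
s^4 = 1.5 x 10^-22 / 27, so s = 1.5 × 10^-6 M

1.5 × 10^-6 M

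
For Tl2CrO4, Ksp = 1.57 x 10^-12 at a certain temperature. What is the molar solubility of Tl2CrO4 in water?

s ≈ 7.32e-5 M

Tl2CrO4(s) <=> 2 Tl^+(aq) + CrO4^2-(aq)
Ksp = [Tl^+]^2[CrO4^2-]
If s mol/L of Tl2CrO4 dissolves, [Tl^+] = 2s and [CrO4^2-] = s.
Substituting: Ksp = (2s)^2s = 4s^3
s^3 = 1.57 x 10^-12 / 4, so s = 7.32 x 10^-5 M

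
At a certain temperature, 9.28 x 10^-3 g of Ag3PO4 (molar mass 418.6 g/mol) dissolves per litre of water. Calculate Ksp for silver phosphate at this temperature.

Ksp ≈ 6.52 × 10^-18

Molar solubility s = (9.28 x 10^-3 g/L) / (418.6 g/mol) = 2.217 x 10^-5 M.
Ag3PO4(s) ⇌ 3 Ag^+ + PO4^3-
Let s = molar solubility. Then [Ag^+] = 3s and [PO4^3-] = s.
Ksp = [Ag^+]^3[PO4^3-]
So Ksp = (3s)^3 × s = 27s^4
Ksp = 27 × (2.217 × 10^-5)^4 = 6.52 × 10^-18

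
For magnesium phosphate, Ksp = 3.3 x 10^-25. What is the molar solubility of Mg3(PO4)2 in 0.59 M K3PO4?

s = 3.3e-9 M

Mg3(PO4)2(s) <=> 3 Mg^2+ + 2 PO4^3-
Ksp = [Mg^2+]^3[PO4^3-]^2
Let s be the molar solubility in this solution. [Mg^2+] = 3s, [PO4^3-] = 0.59 + 2s ≈ 0.59 (since PO4^3- from K3PO4 dominates).
Ksp ≈ (3s)^3 × (0.59)^2
s = 3.3 x 10^-9 M
Check: 2s = 6.5 x 10^-9 ≪ 0.59, so the approximation is valid.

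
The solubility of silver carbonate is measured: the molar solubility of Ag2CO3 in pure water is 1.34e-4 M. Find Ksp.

Ag2CO3(s) ⇌ 2 Ag^+ + CO3^2-
For each mole of Ag2CO3 that dissolves: [Ag^+] = 2s, [CO3^2-] = s.
Ksp = [Ag^+]^2[CO3^2-]
So Ksp = (2s)^2 × s = 4s^3
Ksp = 4 × (1.34 × 10^-4)^3 = 9.62 x 10^-12

Ksp = 9.62e-12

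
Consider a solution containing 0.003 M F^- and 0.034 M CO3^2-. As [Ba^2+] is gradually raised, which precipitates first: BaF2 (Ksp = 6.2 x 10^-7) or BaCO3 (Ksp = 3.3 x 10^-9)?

Precipitation of each salt starts when its ion product equals its Ksp.
For BaF2: 6.2 x 10^-7 = (0.003)^2 × [Ba^2+]  ⇒  [Ba^2+] = 6.9 × 10^-2 M.
For BaCO3: 3.3 x 10^-9 = 0.034 × [Ba^2+]  ⇒  [Ba^2+] = 9.7 x 10^-8 M.
The salt with the lower threshold [Ba^2+] precipitates first: BaCO3.

BaCO3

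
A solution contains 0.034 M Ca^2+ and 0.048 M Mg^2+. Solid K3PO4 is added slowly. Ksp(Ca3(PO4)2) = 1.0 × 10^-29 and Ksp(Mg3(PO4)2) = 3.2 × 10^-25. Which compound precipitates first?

Ca3(PO4)2

Precipitation of each salt starts when its ion product equals its Ksp.
For Ca3(PO4)2: 1.0 × 10^-29 = (0.034)^3 × [PO4^3-]^2  ⇒  [PO4^3-] = 5.0 × 10^-13 M.
For Mg3(PO4)2: 3.2 × 10^-25 = (0.048)^3 × [PO4^3-]^2  ⇒  [PO4^3-] = 5.4 × 10^-11 M.
The salt with the lower threshold [PO4^3-] precipitates first: Ca3(PO4)2.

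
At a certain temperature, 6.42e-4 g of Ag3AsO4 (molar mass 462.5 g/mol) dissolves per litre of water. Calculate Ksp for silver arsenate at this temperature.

Molar solubility s = (6.42 × 10^-4 g/L) / (462.5 g/mol) = 1.388 × 10^-6 M.
Ag3AsO4(s) <=> 3 Ag^+ + AsO4^3-
Let s = molar solubility. Then [Ag^+] = 3s and [AsO4^3-] = s.
Ksp = [Ag^+]^3[AsO4^3-]
Substituting: Ksp = (3s)^3s = 27s^4
Ksp = 27 × (1.388 × 10^-6)^4 = 1.00 × 10^-22

Ksp = 1.00 × 10^-22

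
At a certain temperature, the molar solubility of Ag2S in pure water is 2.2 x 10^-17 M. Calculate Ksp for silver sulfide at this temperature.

Ag2S(s) ⇌ 2 Ag^+(aq) + S^2-(aq)
With molar solubility s: [Ag^+] = 2s, [S^2-] = s.
Ksp = [Ag^+]^2[S^2-]
Ksp = (2s)^2s = 4s^3
Ksp = 4 × (2.2 × 10^-17)^3 = 4.3 × 10^-50

Ksp = 4.3 x 10^-50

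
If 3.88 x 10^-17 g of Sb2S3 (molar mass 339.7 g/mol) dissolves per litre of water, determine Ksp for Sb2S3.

Molar solubility s = (3.88 x 10^-17 g/L) / (339.7 g/mol) = 1.142 × 10^-19 M.
Sb2S3(s) ⇌ 2 Sb^3+ + 3 S^2-
With molar solubility s: [Sb^3+] = 2s, [S^2-] = 3s.
Ksp = [Sb^3+]^2[S^2-]^3
So Ksp = (2s)^2 × (3s)^3 = 108s^5
With s = 1.142 x 10^-19: Ksp = 2.10 × 10^-93

Ksp = 2.10 x 10^-93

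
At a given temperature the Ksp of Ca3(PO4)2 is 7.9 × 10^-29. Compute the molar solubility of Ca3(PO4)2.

9.4e-7 M

Ca3(PO4)2(s) <=> 3 Ca^2+ + 2 PO4^3-
Ksp = [Ca^2+]^3[PO4^3-]^2
Let s = molar solubility. Then [Ca^2+] = 3s and [PO4^3-] = 2s.
So Ksp = (3s)^3 × (2s)^2 = 108s^5
s = (7.9 × 10^-29 / 108)^(1/5) = 9.4 x 10^-7 M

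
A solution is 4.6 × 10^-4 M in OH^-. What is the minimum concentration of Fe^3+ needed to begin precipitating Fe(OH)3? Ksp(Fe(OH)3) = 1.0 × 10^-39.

[Fe^3+] = 1.0e-29 M

Fe(OH)3(s) <=> Fe^3+(aq) + 3 OH^-(aq)
Ksp = [Fe^3+][OH^-]^3
Precipitation begins when Q = Ksp. With [OH^-] = 4.6 × 10^-4 M:
1.0 × 10^-39 = (4.6 × 10^-4)^3 × [Fe^3+]
[Fe^3+] = (1.0 × 10^-39 / 9.73 × 10^-11) = 1.0 × 10^-29 M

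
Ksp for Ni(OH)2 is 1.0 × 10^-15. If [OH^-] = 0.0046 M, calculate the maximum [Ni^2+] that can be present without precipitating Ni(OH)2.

[Ni^2+] = 4.7 x 10^-11 M

Ni(OH)2(s) ⇌ Ni^2+(aq) + 2 OH^-(aq)
Ksp = [Ni^2+][OH^-]^2
Precipitation begins when Q = Ksp. With [OH^-] = 0.0046 M:
1.0 × 10^-15 = (0.0046)^2 × [Ni^2+]
[Ni^2+] = (1.0 × 10^-15 / 2.12 × 10^-5) = 4.7 x 10^-11 M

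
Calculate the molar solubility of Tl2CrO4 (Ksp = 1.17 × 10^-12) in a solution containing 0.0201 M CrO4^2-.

Tl2CrO4(s) <=> 2 Tl^+(aq) + CrO4^2-(aq)
Ksp = [Tl^+]^2[CrO4^2-]
If s mol/L dissolves here, [Tl^+] = 2s, [CrO4^2-] = 0.0201 + s ≈ 0.0201 (common-ion effect: CrO4^2- is already 0.0201 M).
Ksp ≈ (2s)^2 × 0.0201
s = 3.81 × 10^-6 M
Check: s = 3.8 x 10^-6 ≪ 0.0201, so the approximation is valid.

s ≈ 3.81e-6 M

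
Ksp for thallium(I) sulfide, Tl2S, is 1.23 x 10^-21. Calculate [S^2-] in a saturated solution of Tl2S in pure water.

Tl2S(s) ⇌ 2 Tl^+(aq) + S^2-(aq)
Ksp = [Tl^+]^2[S^2-]
With molar solubility s: [Tl^+] = 2s, [S^2-] = s.
Ksp = (2s)^2s = 4s^3
s = (1.23 x 10^-21 / 4)^(1/3) = 6.750 x 10^-8 M
[S^2-] = s = 6.75 x 10^-8 M

[S^2-] = 6.75e-8 M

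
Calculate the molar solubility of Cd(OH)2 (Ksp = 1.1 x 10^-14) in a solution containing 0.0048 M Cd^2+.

Cd(OH)2(s) ⇌ Cd^2+(aq) + 2 OH^-(aq)
Ksp = [Cd^2+][OH^-]^2
If s mol/L dissolves here, [Cd^2+] = 0.0048 + s ≈ 0.0048, [OH^-] = 2s (Ksp is small, so little additional dissolves).
Ksp ≈ 0.0048 × (2s)^2
s = 7.6 × 10^-7 M
Check: s = 7.6 x 10^-7 ≪ 0.0048, so the approximation is valid.

7.6 × 10^-7 M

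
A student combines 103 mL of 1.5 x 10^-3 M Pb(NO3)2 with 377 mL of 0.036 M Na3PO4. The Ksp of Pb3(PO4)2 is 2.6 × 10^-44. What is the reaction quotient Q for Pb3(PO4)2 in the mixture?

Q ≈ 2.7 × 10^-14

Total volume = 103 + 377 = 480 mL.
[Pb^2+] = 1.5 × 10^-3 × (103/480) = 3.22 × 10^-4 M
[PO4^3-] = 3.6 x 10^-2 × (377/480) = 2.83 × 10^-2 M
Pb3(PO4)2(s) ⇌ 3 Pb^2+ + 2 PO4^3-, so Q = [Pb^2+]^3[PO4^3-]^2
Q = (3.22 × 10^-4)^3(2.83 x 10^-2)^2 = 2.7 x 10^-14
Q > Ksp, so Pb3(PO4)2 will precipitate.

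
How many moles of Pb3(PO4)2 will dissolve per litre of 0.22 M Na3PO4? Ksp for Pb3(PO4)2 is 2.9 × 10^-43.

6.1 × 10^-15 M

Pb3(PO4)2(s) ⇌ 3 Pb^2+(aq) + 2 PO4^3-(aq)
Ksp = [Pb^2+]^3[PO4^3-]^2
Let s = moles of Pb3(PO4)2 that dissolve per litre. [Pb^2+] = 3s, [PO4^3-] = 0.22 + 2s ≈ 0.22 (since PO4^3- from Na3PO4 dominates).
Ksp ≈ (3s)^3 × (0.22)^2
s = 6.1 × 10^-15 M
Check: 2s = 1.2 × 10^-14 ≪ 0.22, so the approximation is valid.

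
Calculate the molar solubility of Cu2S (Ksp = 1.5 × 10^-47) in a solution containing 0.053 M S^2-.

s = 8.4 × 10^-24 M

Cu2S(s) <=> 2 Cu^+(aq) + S^2-(aq)
Ksp = [Cu^+]^2[S^2-]
If s mol/L dissolves here, [Cu^+] = 2s, [S^2-] = 0.053 + s ≈ 0.053 (since the S^2- already present dominates).
Ksp ≈ (2s)^2 × 0.053
s = 8.4 × 10^-24 M
Check: s = 8.4 × 10^-24 ≪ 0.053, so the approximation is valid.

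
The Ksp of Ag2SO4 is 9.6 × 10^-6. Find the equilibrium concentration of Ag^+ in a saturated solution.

Ag2SO4(s) ⇌ 2 Ag^+ + SO4^2-
Ksp = [Ag^+]^2[SO4^2-]
Let s = molar solubility. Then [Ag^+] = 2s and [SO4^2-] = s.
So Ksp = (2s)^2 × s = 4s^3
s^3 = 9.6 × 10^-6 / 4, so s = 1.34 × 10^-2 M
[Ag^+] = 2s = 2.7 x 10^-2 M

[Ag^+] = 2.7e-2 M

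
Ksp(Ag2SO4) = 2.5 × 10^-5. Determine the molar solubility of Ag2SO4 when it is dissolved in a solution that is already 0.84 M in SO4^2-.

Ag2SO4(s) <=> 2 Ag^+(aq) + SO4^2-(aq)
Ksp = [Ag^+]^2[SO4^2-]
If s mol/L dissolves here, [Ag^+] = 2s, [SO4^2-] = 0.84 + s ≈ 0.84 (Ksp is small, so little additional dissolves).
Ksp ≈ (2s)^2 × 0.84
s = 2.7 × 10^-3 M
Check: s = 2.7 × 10^-3 ≪ 0.84, so the approximation is valid.

s ≈ 2.7 x 10^-3 M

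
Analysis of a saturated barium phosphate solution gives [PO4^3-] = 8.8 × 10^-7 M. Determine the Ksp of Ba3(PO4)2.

Ba3(PO4)2(s) ⇌ 3 Ba^2+(aq) + 2 PO4^3-(aq)
Stoichiometry gives [Ba^2+] = (3/2)[PO4^3-] = 1.32 x 10^-6 M.
Ksp = [Ba^2+]^3[PO4^3-]^2
Ksp = (1.32 × 10^-6)^3 × (8.8 × 10^-7)^2 = 1.8 × 10^-30

1.8e-30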